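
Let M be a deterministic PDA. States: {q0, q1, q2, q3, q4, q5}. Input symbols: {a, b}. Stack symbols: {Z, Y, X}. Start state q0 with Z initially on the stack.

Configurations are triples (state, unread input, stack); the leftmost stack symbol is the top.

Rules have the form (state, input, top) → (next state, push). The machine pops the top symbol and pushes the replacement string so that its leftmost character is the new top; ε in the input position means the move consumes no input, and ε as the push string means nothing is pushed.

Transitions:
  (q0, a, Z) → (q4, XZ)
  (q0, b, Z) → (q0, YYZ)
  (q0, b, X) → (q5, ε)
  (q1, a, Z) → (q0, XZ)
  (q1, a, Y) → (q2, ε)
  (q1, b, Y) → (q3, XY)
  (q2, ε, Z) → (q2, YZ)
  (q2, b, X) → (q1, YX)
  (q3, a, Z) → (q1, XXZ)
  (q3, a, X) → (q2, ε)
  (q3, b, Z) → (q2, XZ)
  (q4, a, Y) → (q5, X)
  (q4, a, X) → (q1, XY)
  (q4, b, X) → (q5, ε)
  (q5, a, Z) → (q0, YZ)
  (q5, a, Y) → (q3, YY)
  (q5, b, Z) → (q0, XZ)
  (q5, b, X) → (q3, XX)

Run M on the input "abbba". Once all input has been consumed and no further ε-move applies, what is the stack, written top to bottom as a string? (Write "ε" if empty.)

YZ

(q0, abbba, Z)
  read a, top Z: go to q4, push XZ → (q4, bbba, XZ)
  read b, top X: go to q5, push ε → (q5, bba, Z)
  read b, top Z: go to q0, push XZ → (q0, ba, XZ)
  read b, top X: go to q5, push ε → (q5, a, Z)
  read a, top Z: go to q0, push YZ → (q0, ε, YZ)
All input consumed in state q0 with stack YZ.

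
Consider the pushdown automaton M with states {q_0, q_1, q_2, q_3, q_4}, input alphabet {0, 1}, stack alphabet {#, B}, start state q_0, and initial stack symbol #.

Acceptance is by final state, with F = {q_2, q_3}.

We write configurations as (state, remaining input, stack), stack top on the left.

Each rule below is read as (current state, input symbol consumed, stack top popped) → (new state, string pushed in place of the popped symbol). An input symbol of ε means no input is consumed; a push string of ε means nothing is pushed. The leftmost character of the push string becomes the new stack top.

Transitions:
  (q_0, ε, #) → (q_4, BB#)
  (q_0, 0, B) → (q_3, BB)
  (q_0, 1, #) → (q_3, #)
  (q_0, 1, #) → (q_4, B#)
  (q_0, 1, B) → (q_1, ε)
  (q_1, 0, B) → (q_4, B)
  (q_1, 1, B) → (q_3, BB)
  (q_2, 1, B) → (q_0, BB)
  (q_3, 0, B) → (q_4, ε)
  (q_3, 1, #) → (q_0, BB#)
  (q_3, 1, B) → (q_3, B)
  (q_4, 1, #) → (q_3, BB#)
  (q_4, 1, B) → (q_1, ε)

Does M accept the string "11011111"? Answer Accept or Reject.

One accepting computation: (q_0, 11011111, #) ⊢ (q_3, 1011111, #) ⊢ (q_0, 011111, BB#) ⊢ (q_3, 11111, BBB#) ⊢ (q_3, 1111, BBB#) ⊢ (q_3, 111, BBB#) ⊢ (q_3, 11, BBB#) ⊢ (q_3, 1, BBB#) ⊢ (q_3, ε, BBB#)
All input consumed and state q_3 ∈ F.

Accept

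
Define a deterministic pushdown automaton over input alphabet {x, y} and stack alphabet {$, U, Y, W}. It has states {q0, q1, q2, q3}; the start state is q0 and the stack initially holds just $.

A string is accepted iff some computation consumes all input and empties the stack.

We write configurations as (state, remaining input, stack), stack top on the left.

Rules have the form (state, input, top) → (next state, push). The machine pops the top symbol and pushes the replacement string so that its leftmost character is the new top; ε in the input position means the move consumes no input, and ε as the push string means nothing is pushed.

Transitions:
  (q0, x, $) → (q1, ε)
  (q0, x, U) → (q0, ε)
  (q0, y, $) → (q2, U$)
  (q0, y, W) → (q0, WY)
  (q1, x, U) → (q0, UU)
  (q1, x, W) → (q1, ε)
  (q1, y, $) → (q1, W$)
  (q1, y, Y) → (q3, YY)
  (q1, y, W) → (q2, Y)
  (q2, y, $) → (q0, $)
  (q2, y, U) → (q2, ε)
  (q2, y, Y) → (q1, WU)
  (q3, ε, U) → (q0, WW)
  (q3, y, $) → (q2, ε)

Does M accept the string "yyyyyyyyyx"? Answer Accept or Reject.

(q0, yyyyyyyyyx, $)
  read y, top $: go to q2, push U$ → (q2, yyyyyyyyx, U$)
  read y, top U: go to q2, push ε → (q2, yyyyyyyx, $)
  read y, top $: go to q0, push $ → (q0, yyyyyyx, $)
  read y, top $: go to q2, push U$ → (q2, yyyyyx, U$)
  read y, top U: go to q2, push ε → (q2, yyyyx, $)
  read y, top $: go to q0, push $ → (q0, yyyx, $)
  read y, top $: go to q2, push U$ → (q2, yyx, U$)
  read y, top U: go to q2, push ε → (q2, yx, $)
  read y, top $: go to q0, push $ → (q0, x, $)
  read x, top $: go to q1, push ε → (q1, ε, ε)
All input consumed and the stack is empty.

Accept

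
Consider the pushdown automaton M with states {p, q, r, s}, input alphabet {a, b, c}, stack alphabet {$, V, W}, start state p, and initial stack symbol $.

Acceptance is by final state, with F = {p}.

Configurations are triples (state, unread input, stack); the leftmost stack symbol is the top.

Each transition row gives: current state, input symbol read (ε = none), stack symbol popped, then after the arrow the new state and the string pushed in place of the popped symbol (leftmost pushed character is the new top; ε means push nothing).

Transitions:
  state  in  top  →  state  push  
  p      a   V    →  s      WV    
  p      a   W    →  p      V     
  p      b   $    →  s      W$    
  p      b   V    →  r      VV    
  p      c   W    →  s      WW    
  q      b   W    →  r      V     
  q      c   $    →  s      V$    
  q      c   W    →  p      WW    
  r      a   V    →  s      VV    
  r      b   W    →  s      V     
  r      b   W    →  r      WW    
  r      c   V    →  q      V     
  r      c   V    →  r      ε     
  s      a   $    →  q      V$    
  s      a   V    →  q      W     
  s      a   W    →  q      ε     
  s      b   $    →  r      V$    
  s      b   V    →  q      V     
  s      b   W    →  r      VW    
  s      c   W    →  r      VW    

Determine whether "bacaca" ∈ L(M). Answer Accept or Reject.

One accepting computation: (p, bacaca, $) ⊢ (s, acaca, W$) ⊢ (q, caca, $) ⊢ (s, aca, V$) ⊢ (q, ca, W$) ⊢ (p, a, WW$) ⊢ (p, ε, VW$)
All input consumed and state p ∈ F.

Accept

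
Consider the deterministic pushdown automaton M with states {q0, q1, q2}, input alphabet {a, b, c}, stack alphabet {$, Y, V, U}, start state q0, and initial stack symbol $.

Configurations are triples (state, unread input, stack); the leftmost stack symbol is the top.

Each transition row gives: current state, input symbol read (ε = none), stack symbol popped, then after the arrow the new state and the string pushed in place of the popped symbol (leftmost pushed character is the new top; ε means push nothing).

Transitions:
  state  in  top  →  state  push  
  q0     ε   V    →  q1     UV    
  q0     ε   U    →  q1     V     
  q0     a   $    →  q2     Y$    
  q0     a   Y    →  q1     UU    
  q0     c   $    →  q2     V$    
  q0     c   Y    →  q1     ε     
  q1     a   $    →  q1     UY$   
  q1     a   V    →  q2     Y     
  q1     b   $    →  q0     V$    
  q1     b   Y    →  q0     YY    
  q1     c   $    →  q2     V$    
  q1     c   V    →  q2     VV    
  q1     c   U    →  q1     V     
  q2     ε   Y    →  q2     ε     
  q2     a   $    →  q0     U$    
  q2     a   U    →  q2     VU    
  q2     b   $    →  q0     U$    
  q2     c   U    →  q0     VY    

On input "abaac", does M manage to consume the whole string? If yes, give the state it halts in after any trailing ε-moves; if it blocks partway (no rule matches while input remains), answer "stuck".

(q0, abaac, $) ⊢ (q2, baac, Y$) ⊢ (q2, baac, $) ⊢ (q0, aac, U$) ⊢ (q1, aac, V$) ⊢ (q2, ac, Y$) ⊢ (q2, ac, $) ⊢ (q0, c, U$) ⊢ (q1, c, V$) ⊢ (q2, ε, VV$)
All input consumed; M is in state q2.

q2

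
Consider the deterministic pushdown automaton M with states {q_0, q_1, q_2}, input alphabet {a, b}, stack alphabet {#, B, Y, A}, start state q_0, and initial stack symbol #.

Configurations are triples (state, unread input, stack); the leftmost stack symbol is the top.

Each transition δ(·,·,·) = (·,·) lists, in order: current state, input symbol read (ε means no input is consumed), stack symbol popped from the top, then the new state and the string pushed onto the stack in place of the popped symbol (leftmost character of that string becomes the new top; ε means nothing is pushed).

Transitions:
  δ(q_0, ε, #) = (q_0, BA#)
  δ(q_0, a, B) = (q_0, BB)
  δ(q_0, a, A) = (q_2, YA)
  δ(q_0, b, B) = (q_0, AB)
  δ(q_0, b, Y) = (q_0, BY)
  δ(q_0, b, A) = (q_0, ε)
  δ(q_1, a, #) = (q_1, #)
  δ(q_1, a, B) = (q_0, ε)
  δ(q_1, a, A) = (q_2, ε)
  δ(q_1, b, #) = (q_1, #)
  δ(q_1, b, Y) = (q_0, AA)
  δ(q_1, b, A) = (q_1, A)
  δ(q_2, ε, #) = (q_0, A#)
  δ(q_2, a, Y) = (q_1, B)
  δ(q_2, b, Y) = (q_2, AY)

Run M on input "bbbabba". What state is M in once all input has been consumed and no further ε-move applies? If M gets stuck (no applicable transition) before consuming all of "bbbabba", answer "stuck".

stuck

(q_0, bbbabba, #) ⊢ (q_0, bbbabba, BA#) ⊢ (q_0, bbabba, ABA#) ⊢ (q_0, babba, BA#) ⊢ (q_0, abba, ABA#) ⊢ (q_2, bba, YABA#) ⊢ (q_2, ba, AYABA#)
No transition for (q_2, b, top A); M blocks with input ba remaining.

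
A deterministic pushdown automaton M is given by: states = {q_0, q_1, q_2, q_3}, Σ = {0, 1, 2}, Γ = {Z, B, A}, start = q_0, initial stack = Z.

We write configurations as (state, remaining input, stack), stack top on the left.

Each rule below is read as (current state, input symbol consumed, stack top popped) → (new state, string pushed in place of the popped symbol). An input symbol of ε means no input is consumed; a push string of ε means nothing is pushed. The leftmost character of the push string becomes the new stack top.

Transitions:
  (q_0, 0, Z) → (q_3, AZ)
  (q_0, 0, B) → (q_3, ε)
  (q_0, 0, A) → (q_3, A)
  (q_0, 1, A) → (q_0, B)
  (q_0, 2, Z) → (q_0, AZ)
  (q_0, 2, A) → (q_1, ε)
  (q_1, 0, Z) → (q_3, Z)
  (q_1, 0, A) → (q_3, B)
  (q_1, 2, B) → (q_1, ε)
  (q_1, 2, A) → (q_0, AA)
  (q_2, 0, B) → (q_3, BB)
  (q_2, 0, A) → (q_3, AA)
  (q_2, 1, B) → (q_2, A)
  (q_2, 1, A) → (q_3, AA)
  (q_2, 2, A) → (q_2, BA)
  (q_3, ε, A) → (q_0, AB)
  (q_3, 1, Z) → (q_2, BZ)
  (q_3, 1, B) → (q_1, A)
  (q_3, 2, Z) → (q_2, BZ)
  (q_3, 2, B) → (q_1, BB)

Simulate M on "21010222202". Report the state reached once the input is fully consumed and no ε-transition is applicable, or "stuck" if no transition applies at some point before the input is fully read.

q_2

(q_0, 21010222202, Z) ⊢ (q_0, 1010222202, AZ) ⊢ (q_0, 010222202, BZ) ⊢ (q_3, 10222202, Z) ⊢ (q_2, 0222202, BZ) ⊢ (q_3, 222202, BBZ) ⊢ (q_1, 22202, BBBZ) ⊢ (q_1, 2202, BBZ) ⊢ (q_1, 202, BZ) ⊢ (q_1, 02, Z) ⊢ (q_3, 2, Z) ⊢ (q_2, ε, BZ)
All input consumed; M is in state q_2.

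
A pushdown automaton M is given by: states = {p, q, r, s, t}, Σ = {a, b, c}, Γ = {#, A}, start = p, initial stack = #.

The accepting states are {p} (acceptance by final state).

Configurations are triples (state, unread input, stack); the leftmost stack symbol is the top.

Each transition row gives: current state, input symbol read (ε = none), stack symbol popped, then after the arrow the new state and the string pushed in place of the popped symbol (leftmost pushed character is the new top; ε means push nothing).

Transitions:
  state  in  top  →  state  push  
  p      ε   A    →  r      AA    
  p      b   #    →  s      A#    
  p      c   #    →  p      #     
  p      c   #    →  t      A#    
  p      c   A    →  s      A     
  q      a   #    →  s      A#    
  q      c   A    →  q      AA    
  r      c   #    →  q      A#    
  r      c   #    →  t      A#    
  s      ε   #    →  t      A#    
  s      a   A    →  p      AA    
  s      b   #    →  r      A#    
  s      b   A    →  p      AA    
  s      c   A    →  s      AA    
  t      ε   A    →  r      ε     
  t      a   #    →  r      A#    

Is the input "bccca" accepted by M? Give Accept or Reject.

Accept

One accepting computation: (p, bccca, #) ⊢ (s, ccca, A#) ⊢ (s, cca, AA#) ⊢ (s, ca, AAA#) ⊢ (s, a, AAAA#) ⊢ (p, ε, AAAAA#)
All input consumed and state p ∈ F.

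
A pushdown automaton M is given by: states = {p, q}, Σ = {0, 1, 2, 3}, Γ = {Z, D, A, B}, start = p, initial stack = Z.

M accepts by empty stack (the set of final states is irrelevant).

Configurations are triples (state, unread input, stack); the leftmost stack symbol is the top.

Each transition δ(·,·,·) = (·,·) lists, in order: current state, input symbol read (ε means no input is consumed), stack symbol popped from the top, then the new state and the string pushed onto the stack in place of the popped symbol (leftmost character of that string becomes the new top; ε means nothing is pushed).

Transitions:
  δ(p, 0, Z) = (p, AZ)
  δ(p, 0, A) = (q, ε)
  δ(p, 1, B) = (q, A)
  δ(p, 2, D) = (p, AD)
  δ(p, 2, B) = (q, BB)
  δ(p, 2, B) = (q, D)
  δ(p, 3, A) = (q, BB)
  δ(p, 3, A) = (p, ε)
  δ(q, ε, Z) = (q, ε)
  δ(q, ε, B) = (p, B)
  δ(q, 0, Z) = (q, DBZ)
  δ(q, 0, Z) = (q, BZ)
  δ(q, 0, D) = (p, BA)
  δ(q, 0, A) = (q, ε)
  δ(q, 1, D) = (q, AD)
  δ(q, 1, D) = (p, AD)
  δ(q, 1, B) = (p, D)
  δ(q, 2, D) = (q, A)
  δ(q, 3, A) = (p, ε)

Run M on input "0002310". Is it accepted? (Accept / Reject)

One accepting computation: (p, 0002310, Z) ⊢ (p, 002310, AZ) ⊢ (q, 02310, Z) ⊢ (q, 2310, DBZ) ⊢ (q, 310, ABZ) ⊢ (p, 10, BZ) ⊢ (q, 0, AZ) ⊢ (q, ε, Z) ⊢ (q, ε, ε)
All input consumed and the stack is empty.

Accept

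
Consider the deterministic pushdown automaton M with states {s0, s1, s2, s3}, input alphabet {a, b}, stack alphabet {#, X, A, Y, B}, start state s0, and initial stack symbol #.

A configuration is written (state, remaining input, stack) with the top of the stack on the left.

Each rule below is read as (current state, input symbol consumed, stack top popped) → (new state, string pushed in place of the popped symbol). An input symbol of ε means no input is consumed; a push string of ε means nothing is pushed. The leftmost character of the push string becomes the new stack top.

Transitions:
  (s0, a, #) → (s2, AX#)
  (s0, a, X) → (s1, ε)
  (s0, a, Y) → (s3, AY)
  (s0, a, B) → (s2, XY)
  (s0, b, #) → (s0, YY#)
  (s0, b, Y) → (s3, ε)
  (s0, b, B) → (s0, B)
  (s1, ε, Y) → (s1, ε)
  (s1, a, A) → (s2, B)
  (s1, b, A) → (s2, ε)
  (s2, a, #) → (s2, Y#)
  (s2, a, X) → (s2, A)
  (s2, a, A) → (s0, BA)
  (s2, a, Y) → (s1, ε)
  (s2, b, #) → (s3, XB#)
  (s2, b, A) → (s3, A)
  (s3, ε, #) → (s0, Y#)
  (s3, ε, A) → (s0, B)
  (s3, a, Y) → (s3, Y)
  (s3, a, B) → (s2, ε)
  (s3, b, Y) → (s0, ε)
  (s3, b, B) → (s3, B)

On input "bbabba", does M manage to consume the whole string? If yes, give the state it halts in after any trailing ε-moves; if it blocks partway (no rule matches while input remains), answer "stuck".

s0

(s0, bbabba, #) ⊢ (s0, babba, YY#) ⊢ (s3, abba, Y#) ⊢ (s3, bba, Y#) ⊢ (s0, ba, #) ⊢ (s0, a, YY#) ⊢ (s3, ε, AYY#) ⊢ (s0, ε, BYY#)
All input consumed; M is in state s0.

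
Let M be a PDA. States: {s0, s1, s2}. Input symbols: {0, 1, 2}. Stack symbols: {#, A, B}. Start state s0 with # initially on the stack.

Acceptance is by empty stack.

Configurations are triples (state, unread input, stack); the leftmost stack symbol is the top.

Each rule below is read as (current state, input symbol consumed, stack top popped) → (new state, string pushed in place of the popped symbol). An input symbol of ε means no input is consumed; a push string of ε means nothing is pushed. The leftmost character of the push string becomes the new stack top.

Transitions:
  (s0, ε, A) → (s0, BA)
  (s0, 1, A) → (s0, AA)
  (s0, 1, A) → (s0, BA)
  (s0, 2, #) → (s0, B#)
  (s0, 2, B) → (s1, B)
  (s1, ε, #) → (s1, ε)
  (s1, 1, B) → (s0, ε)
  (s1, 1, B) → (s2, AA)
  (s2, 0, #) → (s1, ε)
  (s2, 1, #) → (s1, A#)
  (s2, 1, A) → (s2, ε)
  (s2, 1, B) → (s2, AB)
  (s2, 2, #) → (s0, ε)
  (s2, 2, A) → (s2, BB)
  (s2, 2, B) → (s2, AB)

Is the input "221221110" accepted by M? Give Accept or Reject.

Accept

One accepting computation: (s0, 221221110, #) ⊢ (s0, 21221110, B#) ⊢ (s1, 1221110, B#) ⊢ (s0, 221110, #) ⊢ (s0, 21110, B#) ⊢ (s1, 1110, B#) ⊢ (s2, 110, AA#) ⊢ (s2, 10, A#) ⊢ (s2, 0, #) ⊢ (s1, ε, ε)
All input consumed and the stack is empty.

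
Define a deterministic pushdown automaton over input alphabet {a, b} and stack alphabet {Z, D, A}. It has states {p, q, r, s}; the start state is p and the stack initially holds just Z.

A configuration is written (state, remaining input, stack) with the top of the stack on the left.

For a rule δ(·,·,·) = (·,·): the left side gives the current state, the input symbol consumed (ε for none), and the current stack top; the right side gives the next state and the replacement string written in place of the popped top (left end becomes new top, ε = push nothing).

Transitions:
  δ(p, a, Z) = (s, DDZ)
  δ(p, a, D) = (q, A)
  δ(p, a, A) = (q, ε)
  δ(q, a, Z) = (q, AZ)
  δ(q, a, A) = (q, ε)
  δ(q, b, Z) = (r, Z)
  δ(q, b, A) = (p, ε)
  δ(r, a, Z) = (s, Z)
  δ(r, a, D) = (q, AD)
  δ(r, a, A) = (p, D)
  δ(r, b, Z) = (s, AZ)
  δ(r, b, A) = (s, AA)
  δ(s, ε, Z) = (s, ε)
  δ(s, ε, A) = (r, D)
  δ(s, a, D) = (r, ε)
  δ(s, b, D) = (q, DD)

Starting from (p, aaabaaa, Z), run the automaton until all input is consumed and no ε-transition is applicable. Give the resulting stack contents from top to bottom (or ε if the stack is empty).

(p, aaabaaa, Z)
  read a, top Z: go to s, push DDZ → (s, aabaaa, DDZ)
  read a, top D: go to r, push ε → (r, abaaa, DZ)
  read a, top D: go to q, push AD → (q, baaa, ADZ)
  read b, top A: go to p, push ε → (p, aaa, DZ)
  read a, top D: go to q, push A → (q, aa, AZ)
  read a, top A: go to q, push ε → (q, a, Z)
  read a, top Z: go to q, push AZ → (q, ε, AZ)
All input consumed in state q with stack AZ.

AZ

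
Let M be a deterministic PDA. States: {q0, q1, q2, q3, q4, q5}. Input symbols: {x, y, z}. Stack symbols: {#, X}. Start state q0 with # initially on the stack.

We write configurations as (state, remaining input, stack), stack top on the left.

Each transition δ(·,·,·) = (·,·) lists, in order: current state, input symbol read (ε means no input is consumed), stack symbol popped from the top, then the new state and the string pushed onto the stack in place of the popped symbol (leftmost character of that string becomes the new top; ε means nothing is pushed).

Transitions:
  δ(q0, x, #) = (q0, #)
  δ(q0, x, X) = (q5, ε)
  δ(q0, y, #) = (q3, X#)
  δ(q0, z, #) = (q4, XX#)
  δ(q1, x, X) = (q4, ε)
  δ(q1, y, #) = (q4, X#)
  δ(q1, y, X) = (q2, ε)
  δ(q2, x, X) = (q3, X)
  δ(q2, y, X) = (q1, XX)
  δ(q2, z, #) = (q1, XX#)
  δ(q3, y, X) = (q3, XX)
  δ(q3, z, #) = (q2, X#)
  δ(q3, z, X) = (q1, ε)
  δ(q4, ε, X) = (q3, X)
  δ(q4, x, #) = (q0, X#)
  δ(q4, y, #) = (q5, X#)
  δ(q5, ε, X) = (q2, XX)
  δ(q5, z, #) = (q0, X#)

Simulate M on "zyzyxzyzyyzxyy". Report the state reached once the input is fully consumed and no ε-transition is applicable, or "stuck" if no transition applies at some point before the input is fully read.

q1

(q0, zyzyxzyzyyzxyy, #)
  read z, top #: go to q4, push XX# → (q4, yzyxzyzyyzxyy, XX#)
  ε-move, top X: go to q3, push X → (q3, yzyxzyzyyzxyy, XX#)
  read y, top X: go to q3, push XX → (q3, zyxzyzyyzxyy, XXX#)
  read z, top X: go to q1, push ε → (q1, yxzyzyyzxyy, XX#)
  read y, top X: go to q2, push ε → (q2, xzyzyyzxyy, X#)
  read x, top X: go to q3, push X → (q3, zyzyyzxyy, X#)
  read z, top X: go to q1, push ε → (q1, yzyyzxyy, #)
  read y, top #: go to q4, push X# → (q4, zyyzxyy, X#)
  ε-move, top X: go to q3, push X → (q3, zyyzxyy, X#)
  read z, top X: go to q1, push ε → (q1, yyzxyy, #)
  read y, top #: go to q4, push X# → (q4, yzxyy, X#)
  ε-move, top X: go to q3, push X → (q3, yzxyy, X#)
  read y, top X: go to q3, push XX → (q3, zxyy, XX#)
  read z, top X: go to q1, push ε → (q1, xyy, X#)
  read x, top X: go to q4, push ε → (q4, yy, #)
  read y, top #: go to q5, push X# → (q5, y, X#)
  ε-move, top X: go to q2, push XX → (q2, y, XX#)
  read y, top X: go to q1, push XX → (q1, ε, XXX#)
All input consumed; M is in state q1.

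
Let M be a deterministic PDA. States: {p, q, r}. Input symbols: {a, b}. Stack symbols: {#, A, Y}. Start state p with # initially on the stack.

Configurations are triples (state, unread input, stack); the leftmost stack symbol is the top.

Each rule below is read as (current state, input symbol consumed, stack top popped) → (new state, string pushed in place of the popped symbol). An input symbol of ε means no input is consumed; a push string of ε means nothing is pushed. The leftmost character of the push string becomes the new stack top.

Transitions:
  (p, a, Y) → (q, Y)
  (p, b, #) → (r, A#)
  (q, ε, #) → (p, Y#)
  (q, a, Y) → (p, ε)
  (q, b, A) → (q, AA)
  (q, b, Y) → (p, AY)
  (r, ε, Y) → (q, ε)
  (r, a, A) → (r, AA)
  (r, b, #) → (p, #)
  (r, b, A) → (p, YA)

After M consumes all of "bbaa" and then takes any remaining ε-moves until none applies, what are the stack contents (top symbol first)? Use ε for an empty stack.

A#

(p, bbaa, #)
  read b, top #: go to r, push A# → (r, baa, A#)
  read b, top A: go to p, push YA → (p, aa, YA#)
  read a, top Y: go to q, push Y → (q, a, YA#)
  read a, top Y: go to p, push ε → (p, ε, A#)
All input consumed in state p with stack A#.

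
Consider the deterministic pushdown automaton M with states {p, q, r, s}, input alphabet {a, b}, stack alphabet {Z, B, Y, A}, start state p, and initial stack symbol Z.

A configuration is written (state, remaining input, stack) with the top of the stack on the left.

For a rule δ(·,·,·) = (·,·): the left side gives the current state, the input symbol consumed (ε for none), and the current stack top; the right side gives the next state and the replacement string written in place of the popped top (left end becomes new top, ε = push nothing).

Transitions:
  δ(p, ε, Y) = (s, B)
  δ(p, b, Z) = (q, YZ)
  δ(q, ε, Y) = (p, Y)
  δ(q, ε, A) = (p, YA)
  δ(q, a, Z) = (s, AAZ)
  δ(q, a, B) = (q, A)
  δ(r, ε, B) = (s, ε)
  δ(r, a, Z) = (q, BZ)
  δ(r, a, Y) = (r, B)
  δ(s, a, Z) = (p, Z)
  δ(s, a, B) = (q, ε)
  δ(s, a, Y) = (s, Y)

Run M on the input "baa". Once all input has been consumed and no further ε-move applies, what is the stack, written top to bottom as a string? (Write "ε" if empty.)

(p, baa, Z)
  read b, top Z: go to q, push YZ → (q, aa, YZ)
  ε-move, top Y: go to p, push Y → (p, aa, YZ)
  ε-move, top Y: go to s, push B → (s, aa, BZ)
  read a, top B: go to q, push ε → (q, a, Z)
  read a, top Z: go to s, push AAZ → (s, ε, AAZ)
All input consumed in state s with stack AAZ.

AAZ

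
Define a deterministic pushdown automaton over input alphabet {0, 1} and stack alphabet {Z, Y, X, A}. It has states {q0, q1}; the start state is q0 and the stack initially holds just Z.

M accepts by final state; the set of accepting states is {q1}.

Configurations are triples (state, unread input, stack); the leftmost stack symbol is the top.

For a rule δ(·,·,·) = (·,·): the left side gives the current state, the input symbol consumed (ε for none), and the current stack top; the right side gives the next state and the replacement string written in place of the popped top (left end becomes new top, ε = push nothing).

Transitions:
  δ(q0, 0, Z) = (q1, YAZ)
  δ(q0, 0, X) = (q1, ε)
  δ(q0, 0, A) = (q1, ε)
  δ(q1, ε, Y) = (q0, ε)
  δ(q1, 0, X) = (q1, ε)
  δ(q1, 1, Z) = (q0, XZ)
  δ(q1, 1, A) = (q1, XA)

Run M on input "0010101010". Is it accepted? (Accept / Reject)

(q0, 0010101010, Z) ⊢ (q1, 010101010, YAZ) ⊢ (q0, 010101010, AZ) ⊢ (q1, 10101010, Z) ⊢ (q0, 0101010, XZ) ⊢ (q1, 101010, Z) ⊢ (q0, 01010, XZ) ⊢ (q1, 1010, Z) ⊢ (q0, 010, XZ) ⊢ (q1, 10, Z) ⊢ (q0, 0, XZ) ⊢ (q1, ε, Z)
All input consumed; state q1 ∈ F.

Accept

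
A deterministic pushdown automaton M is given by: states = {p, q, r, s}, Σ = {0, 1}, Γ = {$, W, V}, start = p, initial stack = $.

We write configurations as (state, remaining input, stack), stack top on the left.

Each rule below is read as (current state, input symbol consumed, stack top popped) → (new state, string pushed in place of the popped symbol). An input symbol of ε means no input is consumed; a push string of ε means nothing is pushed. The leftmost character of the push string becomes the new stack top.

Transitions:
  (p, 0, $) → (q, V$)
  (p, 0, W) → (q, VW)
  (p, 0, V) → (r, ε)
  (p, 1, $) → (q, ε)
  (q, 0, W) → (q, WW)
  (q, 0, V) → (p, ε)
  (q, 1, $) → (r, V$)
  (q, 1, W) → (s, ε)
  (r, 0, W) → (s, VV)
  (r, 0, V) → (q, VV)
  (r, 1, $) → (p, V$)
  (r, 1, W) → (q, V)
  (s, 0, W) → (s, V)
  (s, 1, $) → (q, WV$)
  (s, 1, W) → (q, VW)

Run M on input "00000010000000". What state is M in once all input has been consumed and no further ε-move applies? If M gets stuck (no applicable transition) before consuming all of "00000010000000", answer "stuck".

(p, 00000010000000, $) ⊢ (q, 0000010000000, V$) ⊢ (p, 000010000000, $) ⊢ (q, 00010000000, V$) ⊢ (p, 0010000000, $) ⊢ (q, 010000000, V$) ⊢ (p, 10000000, $) ⊢ (q, 0000000, ε)
No transition for (q, 0, top ε); M blocks with input 0000000 remaining.

stuck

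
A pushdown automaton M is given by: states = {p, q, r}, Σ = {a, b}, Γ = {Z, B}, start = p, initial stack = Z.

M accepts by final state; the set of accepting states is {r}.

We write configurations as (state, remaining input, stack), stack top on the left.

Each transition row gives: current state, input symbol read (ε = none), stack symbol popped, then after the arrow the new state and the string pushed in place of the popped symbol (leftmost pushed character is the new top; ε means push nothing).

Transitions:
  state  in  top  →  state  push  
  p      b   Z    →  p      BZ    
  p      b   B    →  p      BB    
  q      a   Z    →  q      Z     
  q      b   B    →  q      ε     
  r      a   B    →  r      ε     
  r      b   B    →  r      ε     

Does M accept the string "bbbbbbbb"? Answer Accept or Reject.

No computation consumes all input and reaches a final state.

Reject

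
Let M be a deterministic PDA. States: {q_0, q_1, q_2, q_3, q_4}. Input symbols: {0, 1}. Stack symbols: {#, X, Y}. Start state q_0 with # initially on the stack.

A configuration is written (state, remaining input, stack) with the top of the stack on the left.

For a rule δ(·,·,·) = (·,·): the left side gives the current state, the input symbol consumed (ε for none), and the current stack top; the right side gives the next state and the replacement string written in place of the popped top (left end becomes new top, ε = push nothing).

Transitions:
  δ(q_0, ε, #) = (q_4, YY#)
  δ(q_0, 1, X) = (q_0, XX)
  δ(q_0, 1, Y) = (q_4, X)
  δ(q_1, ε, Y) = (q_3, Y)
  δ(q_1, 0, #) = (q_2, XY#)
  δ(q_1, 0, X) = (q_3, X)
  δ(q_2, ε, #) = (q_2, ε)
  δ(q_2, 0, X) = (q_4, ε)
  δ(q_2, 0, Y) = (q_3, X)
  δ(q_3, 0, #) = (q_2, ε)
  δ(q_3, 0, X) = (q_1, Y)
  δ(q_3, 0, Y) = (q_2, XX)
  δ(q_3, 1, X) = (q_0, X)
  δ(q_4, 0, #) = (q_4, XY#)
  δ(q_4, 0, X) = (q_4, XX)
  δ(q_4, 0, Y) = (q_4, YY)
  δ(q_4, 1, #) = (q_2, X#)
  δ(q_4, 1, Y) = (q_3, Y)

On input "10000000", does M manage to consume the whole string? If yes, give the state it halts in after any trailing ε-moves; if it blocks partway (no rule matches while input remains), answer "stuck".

(q_0, 10000000, #)
  ε-move, top #: go to q_4, push YY# → (q_4, 10000000, YY#)
  read 1, top Y: go to q_3, push Y → (q_3, 0000000, YY#)
  read 0, top Y: go to q_2, push XX → (q_2, 000000, XXY#)
  read 0, top X: go to q_4, push ε → (q_4, 00000, XY#)
  read 0, top X: go to q_4, push XX → (q_4, 0000, XXY#)
  read 0, top X: go to q_4, push XX → (q_4, 000, XXXY#)
  read 0, top X: go to q_4, push XX → (q_4, 00, XXXXY#)
  read 0, top X: go to q_4, push XX → (q_4, 0, XXXXXY#)
  read 0, top X: go to q_4, push XX → (q_4, ε, XXXXXXY#)
All input consumed; M is in state q_4.

q_4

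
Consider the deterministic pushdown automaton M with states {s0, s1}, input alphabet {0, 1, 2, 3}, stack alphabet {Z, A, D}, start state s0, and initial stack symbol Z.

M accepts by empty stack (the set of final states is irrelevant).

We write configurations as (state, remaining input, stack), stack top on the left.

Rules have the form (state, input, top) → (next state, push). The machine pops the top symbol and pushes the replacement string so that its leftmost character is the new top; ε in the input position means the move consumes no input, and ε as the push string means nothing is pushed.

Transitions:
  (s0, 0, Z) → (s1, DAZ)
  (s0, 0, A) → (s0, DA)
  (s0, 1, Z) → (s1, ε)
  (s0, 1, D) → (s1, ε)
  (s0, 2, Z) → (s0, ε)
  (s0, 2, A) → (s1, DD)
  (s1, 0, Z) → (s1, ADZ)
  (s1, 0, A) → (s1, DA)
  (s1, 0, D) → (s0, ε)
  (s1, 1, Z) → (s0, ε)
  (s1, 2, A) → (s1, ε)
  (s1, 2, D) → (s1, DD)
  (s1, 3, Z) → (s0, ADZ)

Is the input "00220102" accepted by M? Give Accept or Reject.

(s0, 00220102, Z)
  read 0, top Z: go to s1, push DAZ → (s1, 0220102, DAZ)
  read 0, top D: go to s0, push ε → (s0, 220102, AZ)
  read 2, top A: go to s1, push DD → (s1, 20102, DDZ)
  read 2, top D: go to s1, push DD → (s1, 0102, DDDZ)
  read 0, top D: go to s0, push ε → (s0, 102, DDZ)
  read 1, top D: go to s1, push ε → (s1, 02, DZ)
  read 0, top D: go to s0, push ε → (s0, 2, Z)
  read 2, top Z: go to s0, push ε → (s0, ε, ε)
All input consumed and the stack is empty.

Accept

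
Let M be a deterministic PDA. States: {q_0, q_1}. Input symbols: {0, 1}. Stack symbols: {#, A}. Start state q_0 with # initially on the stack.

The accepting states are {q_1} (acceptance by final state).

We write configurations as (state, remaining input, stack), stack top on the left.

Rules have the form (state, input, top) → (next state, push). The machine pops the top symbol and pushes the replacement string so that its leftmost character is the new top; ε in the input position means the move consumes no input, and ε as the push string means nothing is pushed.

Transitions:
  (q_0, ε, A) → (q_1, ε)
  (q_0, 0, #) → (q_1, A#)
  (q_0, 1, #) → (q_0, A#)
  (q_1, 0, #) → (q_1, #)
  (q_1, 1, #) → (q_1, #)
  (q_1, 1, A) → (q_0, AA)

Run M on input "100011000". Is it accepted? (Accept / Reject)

Accept

(q_0, 100011000, #)
  read 1, top #: go to q_0, push A# → (q_0, 00011000, A#)
  ε-move, top A: go to q_1, push ε → (q_1, 00011000, #)
  read 0, top #: go to q_1, push # → (q_1, 0011000, #)
  read 0, top #: go to q_1, push # → (q_1, 011000, #)
  read 0, top #: go to q_1, push # → (q_1, 11000, #)
  read 1, top #: go to q_1, push # → (q_1, 1000, #)
  read 1, top #: go to q_1, push # → (q_1, 000, #)
  read 0, top #: go to q_1, push # → (q_1, 00, #)
  read 0, top #: go to q_1, push # → (q_1, 0, #)
  read 0, top #: go to q_1, push # → (q_1, ε, #)
All input consumed; state q_1 ∈ F.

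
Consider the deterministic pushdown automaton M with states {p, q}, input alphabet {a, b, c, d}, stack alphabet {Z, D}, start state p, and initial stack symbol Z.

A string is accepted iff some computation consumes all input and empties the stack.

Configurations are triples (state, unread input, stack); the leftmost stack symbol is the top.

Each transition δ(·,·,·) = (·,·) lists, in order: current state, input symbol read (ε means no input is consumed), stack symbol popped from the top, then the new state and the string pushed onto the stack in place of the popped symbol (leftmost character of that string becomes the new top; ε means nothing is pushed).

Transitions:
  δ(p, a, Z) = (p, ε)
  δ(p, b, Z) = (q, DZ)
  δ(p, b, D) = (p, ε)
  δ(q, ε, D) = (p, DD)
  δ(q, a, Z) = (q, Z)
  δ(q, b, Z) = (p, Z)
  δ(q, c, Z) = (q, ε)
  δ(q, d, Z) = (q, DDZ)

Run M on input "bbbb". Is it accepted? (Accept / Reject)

Reject

(p, bbbb, Z)
  read b, top Z: go to q, push DZ → (q, bbb, DZ)
  ε-move, top D: go to p, push DD → (p, bbb, DDZ)
  read b, top D: go to p, push ε → (p, bb, DZ)
  read b, top D: go to p, push ε → (p, b, Z)
  read b, top Z: go to q, push DZ → (q, ε, DZ)
  ε-move, top D: go to p, push DD → (p, ε, DDZ)
All input consumed; stack is DDZ, not empty, and no further ε-move applies.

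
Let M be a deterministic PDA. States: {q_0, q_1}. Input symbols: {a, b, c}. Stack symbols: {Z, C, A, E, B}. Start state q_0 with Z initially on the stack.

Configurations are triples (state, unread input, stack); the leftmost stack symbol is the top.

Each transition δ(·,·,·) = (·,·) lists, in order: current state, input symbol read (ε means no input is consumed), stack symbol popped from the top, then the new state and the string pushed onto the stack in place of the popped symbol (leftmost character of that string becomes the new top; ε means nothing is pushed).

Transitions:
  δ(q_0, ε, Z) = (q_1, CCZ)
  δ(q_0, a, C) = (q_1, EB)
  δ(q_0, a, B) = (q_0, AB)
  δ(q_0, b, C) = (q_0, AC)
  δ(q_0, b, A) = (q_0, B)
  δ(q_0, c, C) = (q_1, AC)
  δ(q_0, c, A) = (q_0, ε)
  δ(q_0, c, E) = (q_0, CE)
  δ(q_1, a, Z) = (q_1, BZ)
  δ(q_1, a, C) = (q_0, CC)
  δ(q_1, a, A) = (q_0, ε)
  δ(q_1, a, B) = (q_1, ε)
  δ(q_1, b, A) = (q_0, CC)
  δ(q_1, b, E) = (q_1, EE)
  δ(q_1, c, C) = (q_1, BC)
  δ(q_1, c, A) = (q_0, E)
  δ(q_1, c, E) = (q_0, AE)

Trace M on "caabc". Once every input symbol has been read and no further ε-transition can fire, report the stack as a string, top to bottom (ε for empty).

CCCZ

(q_0, caabc, Z)
  ε-move, top Z: go to q_1, push CCZ → (q_1, caabc, CCZ)
  read c, top C: go to q_1, push BC → (q_1, aabc, BCCZ)
  read a, top B: go to q_1, push ε → (q_1, abc, CCZ)
  read a, top C: go to q_0, push CC → (q_0, bc, CCCZ)
  read b, top C: go to q_0, push AC → (q_0, c, ACCCZ)
  read c, top A: go to q_0, push ε → (q_0, ε, CCCZ)
All input consumed in state q_0 with stack CCCZ.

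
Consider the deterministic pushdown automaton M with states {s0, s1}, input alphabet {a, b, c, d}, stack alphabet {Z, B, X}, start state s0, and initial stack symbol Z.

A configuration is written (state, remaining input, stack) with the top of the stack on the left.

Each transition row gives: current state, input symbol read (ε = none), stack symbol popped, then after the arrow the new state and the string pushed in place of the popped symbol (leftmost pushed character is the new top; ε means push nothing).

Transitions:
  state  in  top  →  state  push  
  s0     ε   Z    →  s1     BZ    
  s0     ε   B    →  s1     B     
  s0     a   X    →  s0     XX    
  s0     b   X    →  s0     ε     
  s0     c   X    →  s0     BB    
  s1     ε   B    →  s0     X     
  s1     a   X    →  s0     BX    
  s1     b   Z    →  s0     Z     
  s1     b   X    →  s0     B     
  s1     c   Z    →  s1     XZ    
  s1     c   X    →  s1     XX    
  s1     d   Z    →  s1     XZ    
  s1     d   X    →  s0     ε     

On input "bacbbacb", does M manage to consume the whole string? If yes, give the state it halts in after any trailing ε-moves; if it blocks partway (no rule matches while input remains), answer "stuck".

(s0, bacbbacb, Z)
  ε-move, top Z: go to s1, push BZ → (s1, bacbbacb, BZ)
  ε-move, top B: go to s0, push X → (s0, bacbbacb, XZ)
  read b, top X: go to s0, push ε → (s0, acbbacb, Z)
  ε-move, top Z: go to s1, push BZ → (s1, acbbacb, BZ)
  ε-move, top B: go to s0, push X → (s0, acbbacb, XZ)
  read a, top X: go to s0, push XX → (s0, cbbacb, XXZ)
  read c, top X: go to s0, push BB → (s0, bbacb, BBXZ)
  ε-move, top B: go to s1, push B → (s1, bbacb, BBXZ)
  ε-move, top B: go to s0, push X → (s0, bbacb, XBXZ)
  read b, top X: go to s0, push ε → (s0, bacb, BXZ)
  ε-move, top B: go to s1, push B → (s1, bacb, BXZ)
  ε-move, top B: go to s0, push X → (s0, bacb, XXZ)
  read b, top X: go to s0, push ε → (s0, acb, XZ)
  read a, top X: go to s0, push XX → (s0, cb, XXZ)
  read c, top X: go to s0, push BB → (s0, b, BBXZ)
  ε-move, top B: go to s1, push B → (s1, b, BBXZ)
  ε-move, top B: go to s0, push X → (s0, b, XBXZ)
  read b, top X: go to s0, push ε → (s0, ε, BXZ)
  ε-move, top B: go to s1, push B → (s1, ε, BXZ)
  ε-move, top B: go to s0, push X → (s0, ε, XXZ)
All input consumed; M is in state s0.

s0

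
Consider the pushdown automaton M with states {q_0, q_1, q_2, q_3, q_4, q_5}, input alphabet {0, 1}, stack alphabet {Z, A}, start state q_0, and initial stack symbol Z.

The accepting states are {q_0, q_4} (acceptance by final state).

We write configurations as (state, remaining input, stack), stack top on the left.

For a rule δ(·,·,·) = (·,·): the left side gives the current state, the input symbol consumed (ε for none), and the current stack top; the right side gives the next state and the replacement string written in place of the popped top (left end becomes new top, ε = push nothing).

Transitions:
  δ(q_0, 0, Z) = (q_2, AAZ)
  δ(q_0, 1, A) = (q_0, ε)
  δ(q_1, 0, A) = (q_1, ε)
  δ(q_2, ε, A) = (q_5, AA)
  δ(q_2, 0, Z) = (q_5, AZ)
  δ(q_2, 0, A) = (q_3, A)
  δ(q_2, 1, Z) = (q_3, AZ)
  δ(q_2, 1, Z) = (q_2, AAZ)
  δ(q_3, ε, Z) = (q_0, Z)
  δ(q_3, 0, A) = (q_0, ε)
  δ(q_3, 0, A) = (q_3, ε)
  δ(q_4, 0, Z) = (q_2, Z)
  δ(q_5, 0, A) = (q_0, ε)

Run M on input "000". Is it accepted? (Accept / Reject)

Accept

One accepting computation: (q_0, 000, Z) ⊢ (q_2, 00, AAZ) ⊢ (q_3, 0, AAZ) ⊢ (q_0, ε, AZ)
All input consumed and state q_0 ∈ F.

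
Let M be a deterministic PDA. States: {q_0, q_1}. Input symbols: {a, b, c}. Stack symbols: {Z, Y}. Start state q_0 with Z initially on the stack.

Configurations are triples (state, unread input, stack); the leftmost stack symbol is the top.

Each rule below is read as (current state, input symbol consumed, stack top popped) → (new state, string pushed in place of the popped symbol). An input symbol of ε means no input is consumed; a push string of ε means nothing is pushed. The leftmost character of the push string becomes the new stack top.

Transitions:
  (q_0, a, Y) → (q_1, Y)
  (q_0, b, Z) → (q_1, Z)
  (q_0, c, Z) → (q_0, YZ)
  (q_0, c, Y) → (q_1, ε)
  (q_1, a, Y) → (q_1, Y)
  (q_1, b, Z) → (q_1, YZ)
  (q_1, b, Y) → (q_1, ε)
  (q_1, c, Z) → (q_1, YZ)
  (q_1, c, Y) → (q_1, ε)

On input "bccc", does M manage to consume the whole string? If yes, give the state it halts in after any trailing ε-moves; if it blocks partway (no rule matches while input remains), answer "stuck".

(q_0, bccc, Z)
  read b, top Z: go to q_1, push Z → (q_1, ccc, Z)
  read c, top Z: go to q_1, push YZ → (q_1, cc, YZ)
  read c, top Y: go to q_1, push ε → (q_1, c, Z)
  read c, top Z: go to q_1, push YZ → (q_1, ε, YZ)
All input consumed; M is in state q_1.

q_1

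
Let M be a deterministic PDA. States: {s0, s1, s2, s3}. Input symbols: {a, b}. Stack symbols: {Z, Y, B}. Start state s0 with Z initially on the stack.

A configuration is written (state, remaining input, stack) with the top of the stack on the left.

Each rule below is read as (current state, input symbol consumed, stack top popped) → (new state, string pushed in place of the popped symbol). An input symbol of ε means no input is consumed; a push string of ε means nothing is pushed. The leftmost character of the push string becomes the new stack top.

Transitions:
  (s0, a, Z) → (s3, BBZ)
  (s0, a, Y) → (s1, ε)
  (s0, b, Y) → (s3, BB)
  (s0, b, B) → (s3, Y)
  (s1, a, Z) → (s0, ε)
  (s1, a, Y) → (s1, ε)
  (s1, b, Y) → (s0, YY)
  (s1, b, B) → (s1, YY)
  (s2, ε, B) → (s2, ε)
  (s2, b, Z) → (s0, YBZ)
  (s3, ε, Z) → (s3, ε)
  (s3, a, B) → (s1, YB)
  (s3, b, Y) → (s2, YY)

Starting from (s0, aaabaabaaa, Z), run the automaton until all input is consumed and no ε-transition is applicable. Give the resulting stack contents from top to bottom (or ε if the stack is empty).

(s0, aaabaabaaa, Z)
  read a, top Z: go to s3, push BBZ → (s3, aabaabaaa, BBZ)
  read a, top B: go to s1, push YB → (s1, abaabaaa, YBBZ)
  read a, top Y: go to s1, push ε → (s1, baabaaa, BBZ)
  read b, top B: go to s1, push YY → (s1, aabaaa, YYBZ)
  read a, top Y: go to s1, push ε → (s1, abaaa, YBZ)
  read a, top Y: go to s1, push ε → (s1, baaa, BZ)
  read b, top B: go to s1, push YY → (s1, aaa, YYZ)
  read a, top Y: go to s1, push ε → (s1, aa, YZ)
  read a, top Y: go to s1, push ε → (s1, a, Z)
  read a, top Z: go to s0, push ε → (s0, ε, ε)
All input consumed in state s0 with stack ε.

ε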